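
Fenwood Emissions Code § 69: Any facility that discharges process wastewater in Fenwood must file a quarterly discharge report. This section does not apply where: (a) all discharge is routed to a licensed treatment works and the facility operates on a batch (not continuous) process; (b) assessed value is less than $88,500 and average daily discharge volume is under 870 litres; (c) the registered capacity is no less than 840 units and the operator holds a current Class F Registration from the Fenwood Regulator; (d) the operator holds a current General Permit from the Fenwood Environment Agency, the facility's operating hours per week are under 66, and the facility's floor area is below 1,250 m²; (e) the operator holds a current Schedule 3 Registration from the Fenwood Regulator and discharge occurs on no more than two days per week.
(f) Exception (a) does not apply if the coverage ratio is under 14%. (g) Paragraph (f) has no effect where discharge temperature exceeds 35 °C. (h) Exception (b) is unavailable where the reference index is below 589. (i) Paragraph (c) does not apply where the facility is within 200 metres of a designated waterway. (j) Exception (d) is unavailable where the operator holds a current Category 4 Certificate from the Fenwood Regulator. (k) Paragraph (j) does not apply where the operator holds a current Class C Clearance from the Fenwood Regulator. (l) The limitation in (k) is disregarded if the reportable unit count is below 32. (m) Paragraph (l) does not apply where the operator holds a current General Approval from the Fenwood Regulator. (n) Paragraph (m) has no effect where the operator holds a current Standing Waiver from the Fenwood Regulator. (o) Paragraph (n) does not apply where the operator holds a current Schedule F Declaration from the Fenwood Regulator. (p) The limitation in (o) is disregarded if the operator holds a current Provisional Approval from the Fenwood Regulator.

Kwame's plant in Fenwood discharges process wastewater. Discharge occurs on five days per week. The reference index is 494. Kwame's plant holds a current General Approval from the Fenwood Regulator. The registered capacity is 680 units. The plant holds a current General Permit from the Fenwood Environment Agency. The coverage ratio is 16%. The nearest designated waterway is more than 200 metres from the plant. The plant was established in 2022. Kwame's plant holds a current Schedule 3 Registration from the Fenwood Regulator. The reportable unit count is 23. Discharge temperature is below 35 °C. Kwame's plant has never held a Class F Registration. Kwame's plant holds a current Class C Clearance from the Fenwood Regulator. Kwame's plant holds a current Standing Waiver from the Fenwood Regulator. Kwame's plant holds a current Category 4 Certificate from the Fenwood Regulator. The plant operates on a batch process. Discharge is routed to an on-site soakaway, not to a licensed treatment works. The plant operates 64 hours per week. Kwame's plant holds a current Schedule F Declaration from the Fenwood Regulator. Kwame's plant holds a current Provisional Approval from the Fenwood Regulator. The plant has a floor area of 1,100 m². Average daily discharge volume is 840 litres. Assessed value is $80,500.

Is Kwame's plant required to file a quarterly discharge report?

Exception (a) fails — discharge is not routed to a licensed treatment works.
All of (b)'s requirements are met (assessed value is $80,500, less than the $88,500 limit; average daily discharge volume is 840 litres, under the 870 litres limit). But: (h) operates against (b): the reference index is 494, below the 589 limit. So (b) is unavailable.
Exception (c) fails — the registered capacity is 680 units, short of 840 units.
All of (d)'s requirements are met (a current General Permit is held; the facility's operating hours per week are 64, under the 66 limit; the facility's floor area is 1,100 m², below the 1,250 m² limit). However, paragraphs (j)–(p) must be considered: (j) operates against (d): a current Category 4 Certificate is held. (k) would limit (j) — a current Class C Clearance is held — but (l) sets (k) aside: (l) operates against (k): the reportable unit count is 23, below the 32 limit. (m) is engaged (a current General Approval is held), but yields to (n): (n) operates against (m): a current Standing Waiver is held. (o) is triggered (a current Schedule F Declaration is held), but is displaced by (p): (p) is engaged — a current Provisional Approval is held. (d) is therefore removed.
Exception (e) requires that discharge occurs on no more than two days per week; but discharge occurs on five days per week, so (e) is unavailable.
No exception applies. The general rule governs.

Yes — Kwame's plant must file a quarterly discharge report.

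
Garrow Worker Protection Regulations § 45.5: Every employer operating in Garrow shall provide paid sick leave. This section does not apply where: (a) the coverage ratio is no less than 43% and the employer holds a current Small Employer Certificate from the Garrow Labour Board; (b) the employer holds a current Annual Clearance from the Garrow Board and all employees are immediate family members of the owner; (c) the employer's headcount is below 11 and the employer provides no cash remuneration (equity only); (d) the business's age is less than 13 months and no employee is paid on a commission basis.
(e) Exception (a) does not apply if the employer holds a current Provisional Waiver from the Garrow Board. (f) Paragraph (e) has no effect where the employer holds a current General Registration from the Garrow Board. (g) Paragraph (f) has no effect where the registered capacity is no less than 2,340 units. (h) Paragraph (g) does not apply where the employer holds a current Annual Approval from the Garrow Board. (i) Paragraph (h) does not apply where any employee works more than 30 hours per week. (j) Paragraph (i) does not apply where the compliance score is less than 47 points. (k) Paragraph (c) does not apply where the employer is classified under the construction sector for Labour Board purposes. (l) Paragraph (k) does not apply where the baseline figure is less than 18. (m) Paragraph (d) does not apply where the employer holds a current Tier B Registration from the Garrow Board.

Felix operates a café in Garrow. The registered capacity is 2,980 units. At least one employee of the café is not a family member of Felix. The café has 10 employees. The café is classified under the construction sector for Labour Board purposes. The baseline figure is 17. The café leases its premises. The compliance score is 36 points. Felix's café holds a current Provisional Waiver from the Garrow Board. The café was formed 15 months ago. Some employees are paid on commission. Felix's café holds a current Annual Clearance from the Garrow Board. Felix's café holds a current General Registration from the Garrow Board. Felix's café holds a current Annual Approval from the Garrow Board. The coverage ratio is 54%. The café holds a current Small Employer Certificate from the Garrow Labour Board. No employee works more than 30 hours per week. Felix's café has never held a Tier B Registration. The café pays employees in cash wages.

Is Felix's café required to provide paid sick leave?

No — exception (a) applies; Felix's café is not required to provide paid sick leave.

Exception (a) is satisfied on its face — the coverage ratio is 54%, meeting the 43% threshold; a current Small Employer Certificate is held. Considering the limiting provisions: (e) would limit (a) — a current Provisional Waiver is held — but (f) sets (e) aside: (f) operates against (e): a current General Registration is held. (g) would limit (f) — the registered capacity is 2,980 units, meeting the 2,340 units threshold — but (h) sets (g) aside: (h) operates against (g): a current Annual Approval is held. (i) does not operate here (no employee exceeds 30 hours/week), so (h) stands. Exception (a) stands.
Exception (b) fails — at least one employee is not a family member.
Exception (c) fails — employees are paid cash wages.
Exception (d) fails — the business's age is 15 months, not less than 13 months.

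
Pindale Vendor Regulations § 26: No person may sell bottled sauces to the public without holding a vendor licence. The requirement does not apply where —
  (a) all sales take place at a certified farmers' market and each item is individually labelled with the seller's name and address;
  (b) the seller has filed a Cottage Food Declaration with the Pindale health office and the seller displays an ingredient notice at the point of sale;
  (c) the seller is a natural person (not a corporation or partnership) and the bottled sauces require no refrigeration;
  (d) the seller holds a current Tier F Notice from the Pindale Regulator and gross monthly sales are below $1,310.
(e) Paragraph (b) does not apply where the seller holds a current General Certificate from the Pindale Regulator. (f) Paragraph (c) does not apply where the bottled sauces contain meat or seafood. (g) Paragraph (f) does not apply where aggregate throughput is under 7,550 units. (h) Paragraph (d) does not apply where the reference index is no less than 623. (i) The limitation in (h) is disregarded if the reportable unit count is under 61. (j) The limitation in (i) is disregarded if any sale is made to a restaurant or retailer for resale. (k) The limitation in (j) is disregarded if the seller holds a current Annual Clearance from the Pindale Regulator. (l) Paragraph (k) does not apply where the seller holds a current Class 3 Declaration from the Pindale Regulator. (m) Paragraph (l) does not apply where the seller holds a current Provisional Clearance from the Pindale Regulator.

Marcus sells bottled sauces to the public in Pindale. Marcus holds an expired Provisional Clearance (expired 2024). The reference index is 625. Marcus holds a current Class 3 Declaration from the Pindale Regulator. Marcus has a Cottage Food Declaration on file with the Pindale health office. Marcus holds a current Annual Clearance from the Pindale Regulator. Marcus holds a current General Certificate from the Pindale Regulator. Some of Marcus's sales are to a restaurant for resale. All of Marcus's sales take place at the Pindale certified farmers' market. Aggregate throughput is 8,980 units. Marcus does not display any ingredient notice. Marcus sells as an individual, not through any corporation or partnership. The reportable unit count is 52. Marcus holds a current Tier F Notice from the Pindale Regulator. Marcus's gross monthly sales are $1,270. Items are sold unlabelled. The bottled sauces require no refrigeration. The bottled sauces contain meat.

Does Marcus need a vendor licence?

Exception (a) does not apply: items are sold unlabelled.
Exception (b) does not apply: no ingredient notice is displayed.
All of (c)'s requirements are met (the seller is a natural person; the bottled sauces are shelf-stable). But: (f) operates against (c): the bottled sauces contain meat. (g) is not triggered (aggregate throughput is 8,980 units, not under 7,550 units), so (f) stands. Exception (c) does not apply.
Exception (d) is satisfied on its face — a current Tier F Notice is held; gross monthly sales are $1,270, below the $1,310 limit. However, paragraphs (h)–(m) must be considered: (h) operates against (d): the reference index is 625, meeting the 623 threshold. (i) operates (the reportable unit count is 52, under the 61 limit), but is overridden by (j): (j) operates — some sales are to a restaurant for resale. (k) is engaged (a current Annual Clearance is held), but yields to (l): (l) is engaged — a current Class 3 Declaration is held. (m) is inapplicable (there is no Provisional Clearance in force), so (l) stands. Exception (d) does not apply.
No exception displaces § 26.

Yes — Marcus must hold a vendor licence.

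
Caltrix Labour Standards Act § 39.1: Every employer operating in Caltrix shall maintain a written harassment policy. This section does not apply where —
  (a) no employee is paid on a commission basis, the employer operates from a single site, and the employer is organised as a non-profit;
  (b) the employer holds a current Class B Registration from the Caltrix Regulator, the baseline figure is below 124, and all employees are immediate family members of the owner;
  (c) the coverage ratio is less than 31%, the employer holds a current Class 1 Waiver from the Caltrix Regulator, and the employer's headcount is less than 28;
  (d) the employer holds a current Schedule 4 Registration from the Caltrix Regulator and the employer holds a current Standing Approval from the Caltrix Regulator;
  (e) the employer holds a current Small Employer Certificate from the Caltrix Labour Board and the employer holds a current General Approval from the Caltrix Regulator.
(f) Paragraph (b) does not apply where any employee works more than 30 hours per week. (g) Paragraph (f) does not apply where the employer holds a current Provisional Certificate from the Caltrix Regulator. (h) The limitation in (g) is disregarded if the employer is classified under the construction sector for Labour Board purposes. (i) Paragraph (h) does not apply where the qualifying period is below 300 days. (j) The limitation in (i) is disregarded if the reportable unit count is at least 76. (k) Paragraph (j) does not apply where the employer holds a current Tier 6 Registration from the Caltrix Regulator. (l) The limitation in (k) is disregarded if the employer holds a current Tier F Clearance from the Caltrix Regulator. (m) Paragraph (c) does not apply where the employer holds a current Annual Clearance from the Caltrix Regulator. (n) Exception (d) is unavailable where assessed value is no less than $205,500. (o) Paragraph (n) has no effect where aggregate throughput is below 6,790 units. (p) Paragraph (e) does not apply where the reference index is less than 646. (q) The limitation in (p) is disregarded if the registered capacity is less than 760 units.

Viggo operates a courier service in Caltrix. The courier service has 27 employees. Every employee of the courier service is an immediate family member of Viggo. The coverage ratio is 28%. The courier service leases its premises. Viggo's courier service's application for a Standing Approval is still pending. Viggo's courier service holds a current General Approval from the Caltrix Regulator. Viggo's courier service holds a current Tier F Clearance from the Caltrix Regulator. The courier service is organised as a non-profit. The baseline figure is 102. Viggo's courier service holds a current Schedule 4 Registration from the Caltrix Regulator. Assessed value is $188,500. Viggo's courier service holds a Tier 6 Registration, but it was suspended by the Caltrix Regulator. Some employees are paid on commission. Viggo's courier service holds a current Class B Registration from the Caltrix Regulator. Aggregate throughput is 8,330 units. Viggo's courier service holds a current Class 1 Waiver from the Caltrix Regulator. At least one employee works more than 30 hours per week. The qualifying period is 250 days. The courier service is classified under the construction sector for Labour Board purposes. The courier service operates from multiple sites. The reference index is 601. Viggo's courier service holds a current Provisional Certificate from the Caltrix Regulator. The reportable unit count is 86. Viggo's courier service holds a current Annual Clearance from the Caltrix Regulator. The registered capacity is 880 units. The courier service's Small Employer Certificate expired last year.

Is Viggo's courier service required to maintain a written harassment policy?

Exception (a) does not apply: some employees are paid on commission.
Exception (b) is satisfied on its face — a current Class B Registration is held; the baseline figure is 102, below the 124 limit; every employee is an immediate family member. Turning to paragraphs (f)–(l): (f) operates — at least one employee exceeds 30 hours/week. (g) would limit (f) — a current Provisional Certificate is held — but (h) sets (g) aside: (h) is engaged — the courier service is classified under the construction sector. (i) applies (the qualifying period is 250 days, below the 300 days limit), but is overridden by (j): (j) is engaged — the reportable unit count is 86, meeting the 76 threshold. (k), which would lift (j), is not engaged — no current Tier 6 Registration is held. (b) is therefore removed.
Exception (c): the coverage ratio is 28%, less than the 31% limit; a current Class 1 Waiver is held; the employer's headcount is 27, less than the 28 limit — every condition holds. However, paragraph (m) must be considered: (m) operates — a current Annual Clearance is held. Exception (c) does not apply.
Exception (d) fails — there is no Standing Approval in force.
Exception (e) requires that the employer holds a current Small Employer Certificate from the Caltrix Labour Board; but the Small Employer Certificate has expired, so (e) is unavailable.
No exception is made out. Viggo's courier service falls within the general rule.

Yes — Viggo's courier service must maintain a written harassment policy.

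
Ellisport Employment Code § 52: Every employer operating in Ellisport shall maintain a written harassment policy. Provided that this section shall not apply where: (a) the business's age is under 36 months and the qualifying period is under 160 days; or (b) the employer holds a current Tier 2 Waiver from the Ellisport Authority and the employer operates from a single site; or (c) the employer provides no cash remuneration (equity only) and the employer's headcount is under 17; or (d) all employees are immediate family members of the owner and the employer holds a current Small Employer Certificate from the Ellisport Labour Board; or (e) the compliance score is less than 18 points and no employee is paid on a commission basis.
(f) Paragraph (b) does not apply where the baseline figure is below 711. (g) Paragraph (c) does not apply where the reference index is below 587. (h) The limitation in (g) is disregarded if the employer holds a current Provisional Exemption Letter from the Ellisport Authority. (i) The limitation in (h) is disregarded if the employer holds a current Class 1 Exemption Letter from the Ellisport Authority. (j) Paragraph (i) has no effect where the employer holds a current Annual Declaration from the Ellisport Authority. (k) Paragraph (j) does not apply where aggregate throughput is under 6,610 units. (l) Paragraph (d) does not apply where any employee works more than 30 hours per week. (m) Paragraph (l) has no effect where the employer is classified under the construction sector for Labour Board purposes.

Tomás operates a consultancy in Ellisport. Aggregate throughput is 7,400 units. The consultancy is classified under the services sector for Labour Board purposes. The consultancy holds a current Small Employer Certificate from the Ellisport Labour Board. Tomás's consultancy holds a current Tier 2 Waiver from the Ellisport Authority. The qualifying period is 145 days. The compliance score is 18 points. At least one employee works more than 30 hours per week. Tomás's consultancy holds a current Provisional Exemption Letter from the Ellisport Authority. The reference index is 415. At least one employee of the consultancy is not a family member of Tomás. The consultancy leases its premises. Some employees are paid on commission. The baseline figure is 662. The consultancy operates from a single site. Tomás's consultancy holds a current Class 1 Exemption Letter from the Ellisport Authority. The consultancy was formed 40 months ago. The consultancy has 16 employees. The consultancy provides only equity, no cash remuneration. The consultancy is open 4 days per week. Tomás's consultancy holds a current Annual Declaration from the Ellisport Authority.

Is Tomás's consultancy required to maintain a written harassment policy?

No — exception (c) applies; Tomás's consultancy is not required to maintain a written harassment policy.

Exception (a) requires that the business's age is under 36 months; but the business's age is 40 months, not under 36 months, so (a) is unavailable.
Exception (b): a current Tier 2 Waiver is held; the employer operates from a single site — every condition holds. But applying paragraph (f): (f) is triggered — the baseline figure is 662, below the 711 limit. Exception (b) does not apply.
All of (c)'s requirements are met (remuneration is equity-only; the employer's headcount is 16, under the 17 limit). As to paragraphs (g)–(k): (g) is engaged (the reference index is 415, below the 587 limit), but is overridden by (h): (h) applies — a current Provisional Exemption Letter is held. (i) applies (a current Class 1 Exemption Letter is held), but is displaced by (j): (j) operates against (i): a current Annual Declaration is held. (k), which would lift (j), is inapplicable — aggregate throughput is 7,400 units, not under 6,610 units. So (c) applies.
Exception (d) fails — at least one employee is not a family member.
Exception (e) does not apply: the compliance score is 18 points, not less than 18 points.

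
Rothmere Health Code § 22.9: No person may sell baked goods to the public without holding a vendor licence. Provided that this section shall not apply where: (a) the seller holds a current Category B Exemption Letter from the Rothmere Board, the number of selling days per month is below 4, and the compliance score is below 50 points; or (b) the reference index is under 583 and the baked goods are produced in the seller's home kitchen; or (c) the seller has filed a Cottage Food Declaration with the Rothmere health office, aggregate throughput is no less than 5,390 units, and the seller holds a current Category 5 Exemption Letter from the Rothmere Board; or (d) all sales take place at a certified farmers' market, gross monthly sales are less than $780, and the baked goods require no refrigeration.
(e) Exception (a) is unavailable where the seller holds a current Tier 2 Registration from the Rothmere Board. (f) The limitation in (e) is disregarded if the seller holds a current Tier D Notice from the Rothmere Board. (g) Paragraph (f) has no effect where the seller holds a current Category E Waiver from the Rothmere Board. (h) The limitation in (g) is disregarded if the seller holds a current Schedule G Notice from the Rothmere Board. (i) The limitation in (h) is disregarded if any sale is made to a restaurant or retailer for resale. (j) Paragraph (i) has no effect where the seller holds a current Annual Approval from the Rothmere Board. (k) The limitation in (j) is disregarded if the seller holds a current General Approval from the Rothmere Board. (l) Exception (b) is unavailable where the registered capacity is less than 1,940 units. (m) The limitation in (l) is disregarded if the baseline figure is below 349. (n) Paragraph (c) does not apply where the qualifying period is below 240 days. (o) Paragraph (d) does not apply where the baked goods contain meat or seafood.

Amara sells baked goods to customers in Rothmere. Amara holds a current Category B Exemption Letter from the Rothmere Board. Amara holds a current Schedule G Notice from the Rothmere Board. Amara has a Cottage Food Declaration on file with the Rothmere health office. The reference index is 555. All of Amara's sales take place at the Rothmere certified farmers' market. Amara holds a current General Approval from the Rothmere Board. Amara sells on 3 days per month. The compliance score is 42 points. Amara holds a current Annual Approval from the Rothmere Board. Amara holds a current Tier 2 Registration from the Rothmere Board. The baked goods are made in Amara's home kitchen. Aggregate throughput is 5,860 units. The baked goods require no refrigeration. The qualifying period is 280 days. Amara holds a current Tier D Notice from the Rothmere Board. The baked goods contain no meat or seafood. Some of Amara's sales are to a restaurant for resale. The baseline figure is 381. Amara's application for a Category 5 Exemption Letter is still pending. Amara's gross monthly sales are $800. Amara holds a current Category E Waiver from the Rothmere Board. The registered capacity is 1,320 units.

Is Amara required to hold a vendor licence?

Exception (a): a current Category B Exemption Letter is held; the number of selling days per month is 3, below the 4 limit; the compliance score is 42 points, below the 50 points limit — every condition holds. But: (e) is engaged — a current Tier 2 Registration is held. (f) is triggered (a current Tier D Notice is held), but is itself disapplied by (g): (g) is triggered — a current Category E Waiver is held. (h) would limit (g) — a current Schedule G Notice is held — but (i) sets (h) aside: (i) is triggered — some sales are to a restaurant for resale. (j) would limit (i) — a current Annual Approval is held — but (k) sets (j) aside: (k) operates against (j): a current General Approval is held. So (a) is unavailable.
Exception (b) is satisfied on its face — the reference index is 555, under the 583 limit; the baked goods are home-kitchen produced. Turning to paragraphs (l)–(m): (l) operates against (b): the registered capacity is 1,320 units, less than the 1,940 units limit. (m) does not operate here (the baseline figure is 381, not below 349), so (l) stands. Exception (b) does not apply.
Exception (c) fails — no current Category 5 Exemption Letter is held.
Exception (d) fails — gross monthly sales are $800, not less than $780.
No exception displaces § 22.9.

Yes — Amara must hold a vendor licence.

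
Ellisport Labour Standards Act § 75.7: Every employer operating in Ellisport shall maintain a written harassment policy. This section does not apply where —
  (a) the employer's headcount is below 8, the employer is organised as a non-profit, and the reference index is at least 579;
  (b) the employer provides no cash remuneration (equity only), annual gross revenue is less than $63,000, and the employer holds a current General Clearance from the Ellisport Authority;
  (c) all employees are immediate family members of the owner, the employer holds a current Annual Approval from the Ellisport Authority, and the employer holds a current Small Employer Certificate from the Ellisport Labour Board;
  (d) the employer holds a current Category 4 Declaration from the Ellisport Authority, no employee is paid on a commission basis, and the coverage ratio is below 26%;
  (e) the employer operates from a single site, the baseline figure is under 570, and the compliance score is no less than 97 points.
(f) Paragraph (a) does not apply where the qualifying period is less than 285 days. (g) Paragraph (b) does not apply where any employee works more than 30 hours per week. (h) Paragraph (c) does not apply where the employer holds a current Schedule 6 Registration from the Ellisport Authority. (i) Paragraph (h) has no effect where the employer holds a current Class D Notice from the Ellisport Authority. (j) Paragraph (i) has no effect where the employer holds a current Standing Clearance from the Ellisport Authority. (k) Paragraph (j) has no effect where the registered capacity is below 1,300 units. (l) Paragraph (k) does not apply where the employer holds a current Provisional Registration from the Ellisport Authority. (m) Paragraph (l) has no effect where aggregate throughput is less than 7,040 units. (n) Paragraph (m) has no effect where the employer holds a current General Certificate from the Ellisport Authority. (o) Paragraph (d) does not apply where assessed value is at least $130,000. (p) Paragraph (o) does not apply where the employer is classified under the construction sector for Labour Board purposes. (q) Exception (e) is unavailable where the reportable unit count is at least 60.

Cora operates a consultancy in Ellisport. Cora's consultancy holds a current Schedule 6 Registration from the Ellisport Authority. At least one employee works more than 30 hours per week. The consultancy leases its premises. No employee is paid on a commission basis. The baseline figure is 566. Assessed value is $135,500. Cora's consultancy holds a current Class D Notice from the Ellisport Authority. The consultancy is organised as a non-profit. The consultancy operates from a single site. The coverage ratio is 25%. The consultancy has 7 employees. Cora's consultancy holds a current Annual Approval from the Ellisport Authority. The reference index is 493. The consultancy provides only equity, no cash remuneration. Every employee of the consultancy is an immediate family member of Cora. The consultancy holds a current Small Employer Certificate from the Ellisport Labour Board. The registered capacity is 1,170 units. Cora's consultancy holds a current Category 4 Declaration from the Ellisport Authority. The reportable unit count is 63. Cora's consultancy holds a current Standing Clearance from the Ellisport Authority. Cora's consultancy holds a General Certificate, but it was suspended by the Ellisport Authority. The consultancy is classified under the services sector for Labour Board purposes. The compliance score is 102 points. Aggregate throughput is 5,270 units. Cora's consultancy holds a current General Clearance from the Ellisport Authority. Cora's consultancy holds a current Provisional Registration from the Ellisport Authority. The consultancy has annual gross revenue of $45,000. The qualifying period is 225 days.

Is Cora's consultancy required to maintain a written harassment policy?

No — exception (c) applies; Cora's consultancy is not required to maintain a written harassment policy.

Exception (a) fails — the reference index is 493, short of 579.
All of (b)'s requirements are met (remuneration is equity-only; annual gross revenue is $45,000, less than the $63,000 limit; a current General Clearance is held). But: (g) operates against (b): at least one employee exceeds 30 hours/week. Exception (b) does not apply.
Exception (c): every employee is an immediate family member; a current Annual Approval is held; a current Small Employer Certificate is held — every condition holds. Considering the limiting provisions: (h) applies (a current Schedule 6 Registration is held), but is displaced by (i): (i) operates against (h): a current Class D Notice is held. (j) would limit (i) — a current Standing Clearance is held — but (k) sets (j) aside: (k) applies — the registered capacity is 1,170 units, below the 1,300 units limit. (l) is engaged (a current Provisional Registration is held), but is overridden by (m): (m) operates against (l): aggregate throughput is 5,270 units, less than the 7,040 units limit. (n), which would lift (m), is not triggered — no current General Certificate is held. (c) remains available.
Exception (d): a current Category 4 Declaration is held; no employee is paid on commission; the coverage ratio is 25%, below the 26% limit — every condition holds. However, paragraphs (o)–(p) must be considered: (o) operates against (d): assessed value is $135,500, meeting the $130,000 threshold. (p) is inapplicable (the consultancy is classified under the services sector), so (o) stands. (d) is therefore removed.
All of (e)'s requirements are met (the employer operates from a single site; the baseline figure is 566, under the 570 limit; the compliance score is 102 points, meeting the 97 points threshold). But applying paragraph (q): (q) operates against (e): the reportable unit count is 63, meeting the 60 threshold. So (e) is unavailable.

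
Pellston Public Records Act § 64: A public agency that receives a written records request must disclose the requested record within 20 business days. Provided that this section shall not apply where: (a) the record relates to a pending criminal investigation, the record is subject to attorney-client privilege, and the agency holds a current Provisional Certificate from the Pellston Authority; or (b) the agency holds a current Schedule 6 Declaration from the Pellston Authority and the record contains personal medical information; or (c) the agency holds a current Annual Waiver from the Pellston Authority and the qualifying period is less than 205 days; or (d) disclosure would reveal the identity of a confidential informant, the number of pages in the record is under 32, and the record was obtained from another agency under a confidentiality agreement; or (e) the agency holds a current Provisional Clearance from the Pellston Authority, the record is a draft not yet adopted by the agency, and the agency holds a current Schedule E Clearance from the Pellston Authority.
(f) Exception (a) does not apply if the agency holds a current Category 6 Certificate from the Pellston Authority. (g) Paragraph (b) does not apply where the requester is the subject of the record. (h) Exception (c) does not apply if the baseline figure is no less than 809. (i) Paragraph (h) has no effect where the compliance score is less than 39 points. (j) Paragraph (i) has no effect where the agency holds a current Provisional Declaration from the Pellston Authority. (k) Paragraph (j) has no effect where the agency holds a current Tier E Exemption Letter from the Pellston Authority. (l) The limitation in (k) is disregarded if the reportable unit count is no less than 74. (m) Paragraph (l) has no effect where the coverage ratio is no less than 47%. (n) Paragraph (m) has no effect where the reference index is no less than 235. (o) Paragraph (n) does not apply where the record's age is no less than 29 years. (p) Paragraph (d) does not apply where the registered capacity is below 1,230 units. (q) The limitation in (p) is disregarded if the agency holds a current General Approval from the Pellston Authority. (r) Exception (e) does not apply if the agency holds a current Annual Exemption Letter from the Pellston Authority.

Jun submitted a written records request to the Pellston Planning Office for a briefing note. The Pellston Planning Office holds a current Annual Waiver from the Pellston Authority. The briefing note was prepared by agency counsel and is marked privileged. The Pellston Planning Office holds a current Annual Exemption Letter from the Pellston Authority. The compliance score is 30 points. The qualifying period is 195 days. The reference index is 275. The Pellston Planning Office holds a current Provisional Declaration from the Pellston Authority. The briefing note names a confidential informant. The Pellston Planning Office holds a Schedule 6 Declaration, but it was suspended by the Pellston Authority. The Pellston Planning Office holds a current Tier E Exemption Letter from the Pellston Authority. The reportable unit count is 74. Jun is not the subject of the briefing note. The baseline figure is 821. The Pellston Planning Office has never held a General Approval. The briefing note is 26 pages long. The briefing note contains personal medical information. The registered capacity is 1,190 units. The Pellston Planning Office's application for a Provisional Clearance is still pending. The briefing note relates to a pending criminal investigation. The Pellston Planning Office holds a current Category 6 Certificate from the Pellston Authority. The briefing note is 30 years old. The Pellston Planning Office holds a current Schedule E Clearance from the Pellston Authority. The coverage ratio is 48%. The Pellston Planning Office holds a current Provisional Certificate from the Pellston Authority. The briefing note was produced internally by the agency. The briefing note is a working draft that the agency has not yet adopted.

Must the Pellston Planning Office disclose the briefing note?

No — exception (c) applies; the Pellston Planning Office is not required to disclose the briefing note.

Exception (a) is satisfied on its face — the briefing note relates to a pending investigation; the briefing note is privileged; a current Provisional Certificate is held. However, paragraph (f) must be considered: (f) operates against (a): a current Category 6 Certificate is held. Exception (a) does not apply.
Exception (b) fails — the Schedule 6 Declaration is not current.
Exception (c): a current Annual Waiver is held; the qualifying period is 195 days, less than the 205 days limit — every condition holds. Under paragraphs (h)–(o): (h) would limit (c) — the baseline figure is 821, meeting the 809 threshold — but (i) sets (h) aside: (i) operates against (h): the compliance score is 30 points, less than the 39 points limit. (j) applies (a current Provisional Declaration is held), but is set aside by (k): (k) operates against (j): a current Tier E Exemption Letter is held. (l) would limit (k) — the reportable unit count is 74, meeting the 74 threshold — but (m) sets (l) aside: (m) is triggered — the coverage ratio is 48%, meeting the 47% threshold. (n) would limit (m) — the reference index is 275, meeting the 235 threshold — but (o) sets (n) aside: (o) is triggered — the record's age is 30 years, meeting the 29 years threshold. Exception (c) stands.
Exception (d) does not apply: the briefing note was produced internally.
Exception (e) does not apply: there is no Provisional Clearance in force.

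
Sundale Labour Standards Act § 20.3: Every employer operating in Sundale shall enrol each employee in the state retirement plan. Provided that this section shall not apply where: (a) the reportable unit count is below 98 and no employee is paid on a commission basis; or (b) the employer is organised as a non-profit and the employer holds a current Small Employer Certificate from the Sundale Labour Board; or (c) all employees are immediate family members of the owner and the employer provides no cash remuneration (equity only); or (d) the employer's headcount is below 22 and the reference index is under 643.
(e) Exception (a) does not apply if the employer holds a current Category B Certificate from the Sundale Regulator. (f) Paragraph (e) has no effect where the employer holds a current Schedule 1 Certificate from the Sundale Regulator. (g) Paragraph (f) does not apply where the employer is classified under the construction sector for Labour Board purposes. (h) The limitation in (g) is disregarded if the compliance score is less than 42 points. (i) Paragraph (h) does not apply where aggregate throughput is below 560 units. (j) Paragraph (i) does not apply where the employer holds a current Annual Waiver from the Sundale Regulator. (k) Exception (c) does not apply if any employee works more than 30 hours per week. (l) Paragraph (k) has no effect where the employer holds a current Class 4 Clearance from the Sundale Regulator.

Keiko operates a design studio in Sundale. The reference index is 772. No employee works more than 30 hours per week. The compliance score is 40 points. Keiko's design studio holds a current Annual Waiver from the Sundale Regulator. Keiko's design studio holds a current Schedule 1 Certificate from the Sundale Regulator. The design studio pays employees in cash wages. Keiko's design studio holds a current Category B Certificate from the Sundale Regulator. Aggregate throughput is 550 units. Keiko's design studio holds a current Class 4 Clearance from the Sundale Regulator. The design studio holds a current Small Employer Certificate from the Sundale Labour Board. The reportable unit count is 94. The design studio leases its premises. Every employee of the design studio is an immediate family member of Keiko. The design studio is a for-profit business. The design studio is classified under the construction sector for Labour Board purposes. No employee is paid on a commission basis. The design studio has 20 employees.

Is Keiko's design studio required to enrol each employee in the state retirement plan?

No — exception (a) applies; Keiko's design studio is not required to enrol each employee in the state retirement plan.

All of (a)'s requirements are met (the reportable unit count is 94, below the 98 limit; no employee is paid on commission). Considering the limiting provisions: (e) would limit (a) — a current Category B Certificate is held — but (f) sets (e) aside: (f) operates — a current Schedule 1 Certificate is held. (g) would limit (f) — the design studio is classified under the construction sector — but (h) sets (g) aside: (h) is triggered — the compliance score is 40 points, less than the 42 points limit. (i) is triggered (aggregate throughput is 550 units, below the 560 units limit), but is displaced by (j): (j) applies — a current Annual Waiver is held. (a) remains available.
Exception (b) does not apply: the employer is for-profit.
Exception (c) requires that the employer provides no cash remuneration (equity only); but employees are paid cash wages, so (c) is unavailable.
Exception (d) fails — the reference index is 772, not under 643.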